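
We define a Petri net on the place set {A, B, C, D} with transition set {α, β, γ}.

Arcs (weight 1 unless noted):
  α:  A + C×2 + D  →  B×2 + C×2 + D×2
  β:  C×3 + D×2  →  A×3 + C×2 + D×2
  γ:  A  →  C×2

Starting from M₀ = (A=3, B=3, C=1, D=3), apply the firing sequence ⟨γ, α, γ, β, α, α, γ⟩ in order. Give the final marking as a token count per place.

(A=0, B=9, C=6, D=6)

step 1: fire γ:  (A=3, B=3, C=1, D=3) → (A=2, B=3, C=3, D=3)
step 2: fire α:  (A=2, B=3, C=3, D=3) → (A=1, B=5, C=3, D=4)
step 3: fire γ:  (A=1, B=5, C=3, D=4) → (A=0, B=5, C=5, D=4)
step 4: fire β:  (A=0, B=5, C=5, D=4) → (A=3, B=5, C=4, D=4)
step 5: fire α:  (A=3, B=5, C=4, D=4) → (A=2, B=7, C=4, D=5)
step 6: fire α:  (A=2, B=7, C=4, D=5) → (A=1, B=9, C=4, D=6)
step 7: fire γ:  (A=1, B=9, C=4, D=6) → (A=0, B=9, C=6, D=6)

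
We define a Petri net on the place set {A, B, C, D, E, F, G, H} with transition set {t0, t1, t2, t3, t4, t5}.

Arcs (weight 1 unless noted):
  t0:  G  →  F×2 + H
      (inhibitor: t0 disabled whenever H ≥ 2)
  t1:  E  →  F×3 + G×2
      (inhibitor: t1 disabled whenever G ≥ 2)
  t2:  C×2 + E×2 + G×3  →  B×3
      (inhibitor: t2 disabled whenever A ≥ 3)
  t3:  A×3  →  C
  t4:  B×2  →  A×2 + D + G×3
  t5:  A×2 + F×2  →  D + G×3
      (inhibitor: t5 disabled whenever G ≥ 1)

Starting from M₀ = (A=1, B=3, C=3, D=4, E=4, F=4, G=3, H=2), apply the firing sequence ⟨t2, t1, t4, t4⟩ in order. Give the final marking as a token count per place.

(A=5, B=2, C=1, D=6, E=1, F=7, G=8, H=2)

step 1: fire t2:  (A=1, B=3, C=3, D=4, E=4, F=4, G=3, H=2) → (A=1, B=6, C=1, D=4, E=2, F=4, G=0, H=2)
step 2: fire t1:  (A=1, B=6, C=1, D=4, E=2, F=4, G=0, H=2) → (A=1, B=6, C=1, D=4, E=1, F=7, G=2, H=2)
step 3: fire t4:  (A=1, B=6, C=1, D=4, E=1, F=7, G=2, H=2) → (A=3, B=4, C=1, D=5, E=1, F=7, G=5, H=2)
step 4: fire t4:  (A=3, B=4, C=1, D=5, E=1, F=7, G=5, H=2) → (A=5, B=2, C=1, D=6, E=1, F=7, G=8, H=2)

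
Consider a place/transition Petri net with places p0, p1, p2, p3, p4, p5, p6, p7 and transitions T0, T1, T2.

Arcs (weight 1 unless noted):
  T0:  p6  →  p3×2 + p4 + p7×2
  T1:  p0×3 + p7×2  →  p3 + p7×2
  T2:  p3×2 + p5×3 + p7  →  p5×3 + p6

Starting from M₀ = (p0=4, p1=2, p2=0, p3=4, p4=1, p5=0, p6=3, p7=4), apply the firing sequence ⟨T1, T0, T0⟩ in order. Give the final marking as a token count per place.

(p0=1, p1=2, p2=0, p3=9, p4=3, p5=0, p6=1, p7=8)

step 1: fire T1:  (p0=4, p1=2, p2=0, p3=4, p4=1, p5=0, p6=3, p7=4) → (p0=1, p1=2, p2=0, p3=5, p4=1, p5=0, p6=3, p7=4)
step 2: fire T0:  (p0=1, p1=2, p2=0, p3=5, p4=1, p5=0, p6=3, p7=4) → (p0=1, p1=2, p2=0, p3=7, p4=2, p5=0, p6=2, p7=6)
step 3: fire T0:  (p0=1, p1=2, p2=0, p3=7, p4=2, p5=0, p6=2, p7=6) → (p0=1, p1=2, p2=0, p3=9, p4=3, p5=0, p6=1, p7=8)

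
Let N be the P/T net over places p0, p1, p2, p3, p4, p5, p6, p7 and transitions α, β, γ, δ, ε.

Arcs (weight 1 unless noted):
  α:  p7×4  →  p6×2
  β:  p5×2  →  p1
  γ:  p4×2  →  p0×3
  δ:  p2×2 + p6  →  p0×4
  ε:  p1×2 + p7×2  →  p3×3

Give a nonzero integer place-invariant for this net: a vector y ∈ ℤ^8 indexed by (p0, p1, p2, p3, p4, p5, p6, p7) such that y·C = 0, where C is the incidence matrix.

Incidence matrix C (rows=places, cols=transitions):
        α    β    γ    δ    ε
   p0   0    0    3    4    0
   p1   0    1    0    0   -2
   p2   0    0    0   -2    0
   p3   0    0    0    0    3
   p4   0    0   -2    0    0
   p5   0   -2    0    0    0
   p6   2    0    0   -1    0
   p7  -4    0    0    0   -2

Candidate y = [2, 0, 4, 0, 3, 0, 0, 0]; check y·C column-wise:
  col α: 2·0 + 4·0 + 3·0 + 0·2 + 0·-4 = 0
  col β: 2·0 + 0·1 + 4·0 + 3·0 + 0·-2 = 0
  col γ: 2·3 + 4·0 + 3·-2 = 0
  col δ: 2·4 + 4·-2 + 3·0 + 0·-1 = 0
  col ε: 2·0 + 0·-2 + 4·0 + 0·3 + 3·0 + 0·-2 = 0

y = (p0:2, p1:0, p2:4, p3:0, p4:3, p5:0, p6:0, p7:0)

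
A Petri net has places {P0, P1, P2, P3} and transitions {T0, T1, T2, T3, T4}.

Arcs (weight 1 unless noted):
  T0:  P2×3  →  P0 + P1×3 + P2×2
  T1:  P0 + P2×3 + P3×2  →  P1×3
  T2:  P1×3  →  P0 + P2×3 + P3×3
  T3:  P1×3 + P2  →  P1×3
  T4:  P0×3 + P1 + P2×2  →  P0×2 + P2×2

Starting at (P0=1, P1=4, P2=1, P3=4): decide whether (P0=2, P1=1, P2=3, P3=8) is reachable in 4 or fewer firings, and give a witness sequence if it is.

step 1: fire T2:  (P0=1, P1=4, P2=1, P3=4) → (P0=2, P1=1, P2=4, P3=7)
step 2: fire T1:  (P0=2, P1=1, P2=4, P3=7) → (P0=1, P1=4, P2=1, P3=5)
step 3: fire T3:  (P0=1, P1=4, P2=1, P3=5) → (P0=1, P1=4, P2=0, P3=5)
step 4: fire T2:  (P0=1, P1=4, P2=0, P3=5) → (P0=2, P1=1, P2=3, P3=8)

YES — reachable via ⟨T2, T1, T3, T2⟩ (4 firings)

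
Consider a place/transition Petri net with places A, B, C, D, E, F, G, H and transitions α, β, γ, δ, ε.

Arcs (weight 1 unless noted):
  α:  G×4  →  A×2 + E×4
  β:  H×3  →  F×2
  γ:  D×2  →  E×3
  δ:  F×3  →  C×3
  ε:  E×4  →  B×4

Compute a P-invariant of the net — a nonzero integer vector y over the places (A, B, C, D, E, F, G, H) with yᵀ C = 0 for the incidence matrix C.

y = (A:4, B:-2, C:0, D:-3, E:-2, F:0, G:0, H:0)

Incidence matrix C (rows=places, cols=transitions):
        α    β    γ    δ    ε
    A   2    0    0    0    0
    B   0    0    0    0    4
    C   0    0    0    3    0
    D   0    0   -2    0    0
    E   4    0    3    0   -4
    F   0    2    0   -3    0
    G  -4    0    0    0    0
    H   0   -3    0    0    0

Candidate y = [4, -2, 0, -3, -2, 0, 0, 0]; check y·C column-wise:
  col α: 4·2 + -2·0 + -3·0 + -2·4 + 0·-4 = 0
  col β: 4·0 + -2·0 + -3·0 + -2·0 + 0·2 + 0·-3 = 0
  col γ: 4·0 + -2·0 + -3·-2 + -2·3 = 0
  col δ: 4·0 + -2·0 + 0·3 + -3·0 + -2·0 + 0·-3 = 0
  col ε: 4·0 + -2·4 + -3·0 + -2·-4 = 0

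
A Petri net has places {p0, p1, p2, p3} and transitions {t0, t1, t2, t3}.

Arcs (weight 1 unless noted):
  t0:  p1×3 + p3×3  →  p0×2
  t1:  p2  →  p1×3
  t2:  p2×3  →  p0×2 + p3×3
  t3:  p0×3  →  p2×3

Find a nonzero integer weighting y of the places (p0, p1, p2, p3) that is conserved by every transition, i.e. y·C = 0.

y = (p0:3, p1:1, p2:3, p3:1)

Incidence matrix C (rows=places, cols=transitions):
       t0   t1   t2   t3
   p0   2    0    2   -3
   p1  -3    3    0    0
   p2   0   -1   -3    3
   p3  -3    0    3    0

Candidate y = [3, 1, 3, 1]; check y·C column-wise:
  col t0: 3·2 + 1·-3 + 3·0 + 1·-3 = 0
  col t1: 3·0 + 1·3 + 3·-1 + 1·0 = 0
  col t2: 3·2 + 1·0 + 3·-3 + 1·3 = 0
  col t3: 3·-3 + 1·0 + 3·3 + 1·0 = 0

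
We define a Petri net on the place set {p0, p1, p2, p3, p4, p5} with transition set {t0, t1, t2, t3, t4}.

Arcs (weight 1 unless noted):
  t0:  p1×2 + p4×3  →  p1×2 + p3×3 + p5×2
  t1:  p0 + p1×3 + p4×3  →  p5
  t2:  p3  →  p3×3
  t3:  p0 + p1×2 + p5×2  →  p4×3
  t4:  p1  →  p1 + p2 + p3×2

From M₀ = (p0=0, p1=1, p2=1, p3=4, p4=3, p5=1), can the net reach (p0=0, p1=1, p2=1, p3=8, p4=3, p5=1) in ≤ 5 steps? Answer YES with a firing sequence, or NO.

step 1: fire t2:  (p0=0, p1=1, p2=1, p3=4, p4=3, p5=1) → (p0=0, p1=1, p2=1, p3=6, p4=3, p5=1)
step 2: fire t2:  (p0=0, p1=1, p2=1, p3=6, p4=3, p5=1) → (p0=0, p1=1, p2=1, p3=8, p4=3, p5=1)

YES — reachable via ⟨t2, t2⟩ (2 firings)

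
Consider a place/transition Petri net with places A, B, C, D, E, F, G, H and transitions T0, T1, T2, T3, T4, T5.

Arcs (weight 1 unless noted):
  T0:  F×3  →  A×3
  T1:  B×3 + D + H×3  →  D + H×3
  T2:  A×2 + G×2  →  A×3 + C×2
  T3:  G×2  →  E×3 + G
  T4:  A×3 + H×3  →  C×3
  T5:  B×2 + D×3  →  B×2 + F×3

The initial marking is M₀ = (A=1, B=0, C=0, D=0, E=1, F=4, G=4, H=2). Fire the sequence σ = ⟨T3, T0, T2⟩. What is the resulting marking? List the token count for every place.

(A=5, B=0, C=2, D=0, E=4, F=1, G=1, H=2)

step 1: fire T3:  (A=1, B=0, C=0, D=0, E=1, F=4, G=4, H=2) → (A=1, B=0, C=0, D=0, E=4, F=4, G=3, H=2)
step 2: fire T0:  (A=1, B=0, C=0, D=0, E=4, F=4, G=3, H=2) → (A=4, B=0, C=0, D=0, E=4, F=1, G=3, H=2)
step 3: fire T2:  (A=4, B=0, C=0, D=0, E=4, F=1, G=3, H=2) → (A=5, B=0, C=2, D=0, E=4, F=1, G=1, H=2)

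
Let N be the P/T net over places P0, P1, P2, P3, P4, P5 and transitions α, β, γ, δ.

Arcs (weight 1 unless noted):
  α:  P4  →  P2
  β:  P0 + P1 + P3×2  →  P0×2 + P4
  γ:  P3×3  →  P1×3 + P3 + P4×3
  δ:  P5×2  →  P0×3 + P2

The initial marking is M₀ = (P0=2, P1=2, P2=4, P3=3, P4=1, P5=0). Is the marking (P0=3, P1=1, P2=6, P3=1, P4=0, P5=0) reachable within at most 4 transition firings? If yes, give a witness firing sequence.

step 1: fire α:  (P0=2, P1=2, P2=4, P3=3, P4=1, P5=0) → (P0=2, P1=2, P2=5, P3=3, P4=0, P5=0)
step 2: fire β:  (P0=2, P1=2, P2=5, P3=3, P4=0, P5=0) → (P0=3, P1=1, P2=5, P3=1, P4=1, P5=0)
step 3: fire α:  (P0=3, P1=1, P2=5, P3=1, P4=1, P5=0) → (P0=3, P1=1, P2=6, P3=1, P4=0, P5=0)

YES — reachable via ⟨α, β, α⟩ (3 firings)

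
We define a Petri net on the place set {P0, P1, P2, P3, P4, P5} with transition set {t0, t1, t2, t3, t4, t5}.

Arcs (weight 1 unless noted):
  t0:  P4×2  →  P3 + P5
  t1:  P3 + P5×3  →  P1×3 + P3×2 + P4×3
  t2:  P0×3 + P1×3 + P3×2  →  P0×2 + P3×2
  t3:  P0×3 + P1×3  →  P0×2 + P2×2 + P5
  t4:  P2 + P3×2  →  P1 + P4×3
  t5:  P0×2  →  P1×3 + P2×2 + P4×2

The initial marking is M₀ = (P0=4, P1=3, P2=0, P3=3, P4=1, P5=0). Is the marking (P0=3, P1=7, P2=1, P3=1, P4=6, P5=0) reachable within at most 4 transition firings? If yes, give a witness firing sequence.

NO — not reachable within 4 firings

depth 0: 1 marking
depth 1: 4 markings reached so far
depth 2: 10 markings reached so far
depth 3: 18 markings reached so far
depth 4: 26 markings reached so far
target is not among the 26 markings reachable within 4 steps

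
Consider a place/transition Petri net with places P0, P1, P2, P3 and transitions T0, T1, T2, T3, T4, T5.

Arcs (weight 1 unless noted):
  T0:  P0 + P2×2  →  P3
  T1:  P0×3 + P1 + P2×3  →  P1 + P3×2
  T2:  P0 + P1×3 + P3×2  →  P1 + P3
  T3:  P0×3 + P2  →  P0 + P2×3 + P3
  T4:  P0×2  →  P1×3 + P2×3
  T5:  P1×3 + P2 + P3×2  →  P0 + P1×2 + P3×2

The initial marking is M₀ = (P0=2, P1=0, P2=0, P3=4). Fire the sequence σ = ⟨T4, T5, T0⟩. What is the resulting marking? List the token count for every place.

(P0=0, P1=2, P2=0, P3=5)

step 1: fire T4:  (P0=2, P1=0, P2=0, P3=4) → (P0=0, P1=3, P2=3, P3=4)
step 2: fire T5:  (P0=0, P1=3, P2=3, P3=4) → (P0=1, P1=2, P2=2, P3=4)
step 3: fire T0:  (P0=1, P1=2, P2=2, P3=4) → (P0=0, P1=2, P2=0, P3=5)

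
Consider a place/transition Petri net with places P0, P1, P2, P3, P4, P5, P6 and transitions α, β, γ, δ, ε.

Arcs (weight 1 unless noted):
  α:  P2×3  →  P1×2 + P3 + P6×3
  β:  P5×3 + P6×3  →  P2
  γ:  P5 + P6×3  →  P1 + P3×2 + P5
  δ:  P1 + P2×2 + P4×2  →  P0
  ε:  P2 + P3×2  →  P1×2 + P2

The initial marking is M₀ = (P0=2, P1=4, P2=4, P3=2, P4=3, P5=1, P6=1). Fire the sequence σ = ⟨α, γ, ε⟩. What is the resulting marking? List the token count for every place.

(P0=2, P1=9, P2=1, P3=3, P4=3, P5=1, P6=1)

step 1: fire α:  (P0=2, P1=4, P2=4, P3=2, P4=3, P5=1, P6=1) → (P0=2, P1=6, P2=1, P3=3, P4=3, P5=1, P6=4)
step 2: fire γ:  (P0=2, P1=6, P2=1, P3=3, P4=3, P5=1, P6=4) → (P0=2, P1=7, P2=1, P3=5, P4=3, P5=1, P6=1)
step 3: fire ε:  (P0=2, P1=7, P2=1, P3=5, P4=3, P5=1, P6=1) → (P0=2, P1=9, P2=1, P3=3, P4=3, P5=1, P6=1)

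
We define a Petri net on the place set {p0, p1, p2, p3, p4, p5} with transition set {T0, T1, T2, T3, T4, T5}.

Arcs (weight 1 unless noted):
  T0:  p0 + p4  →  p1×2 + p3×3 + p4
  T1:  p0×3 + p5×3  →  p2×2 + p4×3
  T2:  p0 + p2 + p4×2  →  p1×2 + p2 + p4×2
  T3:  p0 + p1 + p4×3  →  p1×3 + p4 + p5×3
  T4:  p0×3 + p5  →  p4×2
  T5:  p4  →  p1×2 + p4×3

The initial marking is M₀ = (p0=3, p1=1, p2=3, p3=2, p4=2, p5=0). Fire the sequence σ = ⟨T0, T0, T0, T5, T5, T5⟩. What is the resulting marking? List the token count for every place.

step 1: fire T0:  (p0=3, p1=1, p2=3, p3=2, p4=2, p5=0) → (p0=2, p1=3, p2=3, p3=5, p4=2, p5=0)
step 2: fire T0:  (p0=2, p1=3, p2=3, p3=5, p4=2, p5=0) → (p0=1, p1=5, p2=3, p3=8, p4=2, p5=0)
step 3: fire T0:  (p0=1, p1=5, p2=3, p3=8, p4=2, p5=0) → (p0=0, p1=7, p2=3, p3=11, p4=2, p5=0)
step 4: fire T5:  (p0=0, p1=7, p2=3, p3=11, p4=2, p5=0) → (p0=0, p1=9, p2=3, p3=11, p4=4, p5=0)
step 5: fire T5:  (p0=0, p1=9, p2=3, p3=11, p4=4, p5=0) → (p0=0, p1=11, p2=3, p3=11, p4=6, p5=0)
step 6: fire T5:  (p0=0, p1=11, p2=3, p3=11, p4=6, p5=0) → (p0=0, p1=13, p2=3, p3=11, p4=8, p5=0)

(p0=0, p1=13, p2=3, p3=11, p4=8, p5=0)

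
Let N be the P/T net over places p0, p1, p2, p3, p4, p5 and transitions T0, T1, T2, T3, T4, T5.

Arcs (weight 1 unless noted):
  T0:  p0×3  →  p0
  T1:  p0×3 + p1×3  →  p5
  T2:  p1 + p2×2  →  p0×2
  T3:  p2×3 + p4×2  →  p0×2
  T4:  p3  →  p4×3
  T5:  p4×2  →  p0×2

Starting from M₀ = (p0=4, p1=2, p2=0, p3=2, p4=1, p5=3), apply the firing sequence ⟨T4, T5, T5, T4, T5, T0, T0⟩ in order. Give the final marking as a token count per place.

step 1: fire T4:  (p0=4, p1=2, p2=0, p3=2, p4=1, p5=3) → (p0=4, p1=2, p2=0, p3=1, p4=4, p5=3)
step 2: fire T5:  (p0=4, p1=2, p2=0, p3=1, p4=4, p5=3) → (p0=6, p1=2, p2=0, p3=1, p4=2, p5=3)
step 3: fire T5:  (p0=6, p1=2, p2=0, p3=1, p4=2, p5=3) → (p0=8, p1=2, p2=0, p3=1, p4=0, p5=3)
step 4: fire T4:  (p0=8, p1=2, p2=0, p3=1, p4=0, p5=3) → (p0=8, p1=2, p2=0, p3=0, p4=3, p5=3)
step 5: fire T5:  (p0=8, p1=2, p2=0, p3=0, p4=3, p5=3) → (p0=10, p1=2, p2=0, p3=0, p4=1, p5=3)
step 6: fire T0:  (p0=10, p1=2, p2=0, p3=0, p4=1, p5=3) → (p0=8, p1=2, p2=0, p3=0, p4=1, p5=3)
step 7: fire T0:  (p0=8, p1=2, p2=0, p3=0, p4=1, p5=3) → (p0=6, p1=2, p2=0, p3=0, p4=1, p5=3)

(p0=6, p1=2, p2=0, p3=0, p4=1, p5=3)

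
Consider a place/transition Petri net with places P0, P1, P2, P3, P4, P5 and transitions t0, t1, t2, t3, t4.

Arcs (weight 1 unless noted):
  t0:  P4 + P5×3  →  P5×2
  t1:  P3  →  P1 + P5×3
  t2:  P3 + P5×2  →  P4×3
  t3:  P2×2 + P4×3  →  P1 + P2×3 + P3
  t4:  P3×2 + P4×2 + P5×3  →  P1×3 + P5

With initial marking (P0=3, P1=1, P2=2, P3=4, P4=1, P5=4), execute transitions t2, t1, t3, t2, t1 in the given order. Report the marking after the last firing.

(P0=3, P1=4, P2=3, P3=1, P4=4, P5=6)

step 1: fire t2:  (P0=3, P1=1, P2=2, P3=4, P4=1, P5=4) → (P0=3, P1=1, P2=2, P3=3, P4=4, P5=2)
step 2: fire t1:  (P0=3, P1=1, P2=2, P3=3, P4=4, P5=2) → (P0=3, P1=2, P2=2, P3=2, P4=4, P5=5)
step 3: fire t3:  (P0=3, P1=2, P2=2, P3=2, P4=4, P5=5) → (P0=3, P1=3, P2=3, P3=3, P4=1, P5=5)
step 4: fire t2:  (P0=3, P1=3, P2=3, P3=3, P4=1, P5=5) → (P0=3, P1=3, P2=3, P3=2, P4=4, P5=3)
step 5: fire t1:  (P0=3, P1=3, P2=3, P3=2, P4=4, P5=3) → (P0=3, P1=4, P2=3, P3=1, P4=4, P5=6)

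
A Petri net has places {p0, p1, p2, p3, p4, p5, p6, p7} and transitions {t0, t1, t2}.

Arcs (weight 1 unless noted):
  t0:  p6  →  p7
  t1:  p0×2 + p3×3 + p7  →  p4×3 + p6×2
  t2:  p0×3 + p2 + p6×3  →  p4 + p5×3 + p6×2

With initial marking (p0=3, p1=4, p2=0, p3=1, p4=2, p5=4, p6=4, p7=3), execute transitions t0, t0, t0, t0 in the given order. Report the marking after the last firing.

(p0=3, p1=4, p2=0, p3=1, p4=2, p5=4, p6=0, p7=7)

step 1: fire t0:  (p0=3, p1=4, p2=0, p3=1, p4=2, p5=4, p6=4, p7=3) → (p0=3, p1=4, p2=0, p3=1, p4=2, p5=4, p6=3, p7=4)
step 2: fire t0:  (p0=3, p1=4, p2=0, p3=1, p4=2, p5=4, p6=3, p7=4) → (p0=3, p1=4, p2=0, p3=1, p4=2, p5=4, p6=2, p7=5)
step 3: fire t0:  (p0=3, p1=4, p2=0, p3=1, p4=2, p5=4, p6=2, p7=5) → (p0=3, p1=4, p2=0, p3=1, p4=2, p5=4, p6=1, p7=6)
step 4: fire t0:  (p0=3, p1=4, p2=0, p3=1, p4=2, p5=4, p6=1, p7=6) → (p0=3, p1=4, p2=0, p3=1, p4=2, p5=4, p6=0, p7=7)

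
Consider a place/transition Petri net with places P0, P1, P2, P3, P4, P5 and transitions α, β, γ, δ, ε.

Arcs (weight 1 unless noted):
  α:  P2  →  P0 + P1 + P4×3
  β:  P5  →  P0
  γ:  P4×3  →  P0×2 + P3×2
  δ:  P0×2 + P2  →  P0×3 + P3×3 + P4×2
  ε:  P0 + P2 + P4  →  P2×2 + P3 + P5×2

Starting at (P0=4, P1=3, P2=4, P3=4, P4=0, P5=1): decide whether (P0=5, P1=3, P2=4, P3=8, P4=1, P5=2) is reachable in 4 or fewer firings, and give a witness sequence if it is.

YES — reachable via ⟨β, δ, ε⟩ (3 firings)

step 1: fire β:  (P0=4, P1=3, P2=4, P3=4, P4=0, P5=1) → (P0=5, P1=3, P2=4, P3=4, P4=0, P5=0)
step 2: fire δ:  (P0=5, P1=3, P2=4, P3=4, P4=0, P5=0) → (P0=6, P1=3, P2=3, P3=7, P4=2, P5=0)
step 3: fire ε:  (P0=6, P1=3, P2=3, P3=7, P4=2, P5=0) → (P0=5, P1=3, P2=4, P3=8, P4=1, P5=2)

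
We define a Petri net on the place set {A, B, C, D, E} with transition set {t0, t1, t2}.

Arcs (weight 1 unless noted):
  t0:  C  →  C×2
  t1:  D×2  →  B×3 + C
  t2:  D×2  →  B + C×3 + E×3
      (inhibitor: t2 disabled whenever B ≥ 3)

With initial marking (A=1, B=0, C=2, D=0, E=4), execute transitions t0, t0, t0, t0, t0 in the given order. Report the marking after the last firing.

(A=1, B=0, C=7, D=0, E=4)

step 1: fire t0:  (A=1, B=0, C=2, D=0, E=4) → (A=1, B=0, C=3, D=0, E=4)
step 2: fire t0:  (A=1, B=0, C=3, D=0, E=4) → (A=1, B=0, C=4, D=0, E=4)
step 3: fire t0:  (A=1, B=0, C=4, D=0, E=4) → (A=1, B=0, C=5, D=0, E=4)
step 4: fire t0:  (A=1, B=0, C=5, D=0, E=4) → (A=1, B=0, C=6, D=0, E=4)
step 5: fire t0:  (A=1, B=0, C=6, D=0, E=4) → (A=1, B=0, C=7, D=0, E=4)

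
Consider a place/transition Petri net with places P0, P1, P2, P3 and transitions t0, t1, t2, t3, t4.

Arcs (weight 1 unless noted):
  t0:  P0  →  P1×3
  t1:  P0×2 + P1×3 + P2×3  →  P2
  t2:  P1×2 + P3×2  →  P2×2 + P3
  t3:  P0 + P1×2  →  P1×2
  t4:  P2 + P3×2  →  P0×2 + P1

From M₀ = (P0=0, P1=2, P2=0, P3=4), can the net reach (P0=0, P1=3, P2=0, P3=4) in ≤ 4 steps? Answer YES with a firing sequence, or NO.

NO — not reachable within 4 firings

depth 0: 1 marking
depth 1: 2 markings reached so far
depth 2: 3 markings reached so far
depth 3: 4 markings reached so far
depth 4: 6 markings reached so far
target is not among the 6 markings reachable within 4 steps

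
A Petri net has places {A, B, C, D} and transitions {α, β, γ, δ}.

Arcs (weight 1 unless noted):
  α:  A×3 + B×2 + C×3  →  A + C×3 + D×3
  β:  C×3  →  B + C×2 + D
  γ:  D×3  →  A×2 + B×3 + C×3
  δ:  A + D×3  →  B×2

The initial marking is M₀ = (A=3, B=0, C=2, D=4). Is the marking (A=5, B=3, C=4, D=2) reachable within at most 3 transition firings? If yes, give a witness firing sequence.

depth 0: 1 marking
depth 1: 3 markings reached so far
depth 2: 5 markings reached so far
depth 3: 9 markings reached so far
target is not among the 9 markings reachable within 3 steps

NO — not reachable within 3 firings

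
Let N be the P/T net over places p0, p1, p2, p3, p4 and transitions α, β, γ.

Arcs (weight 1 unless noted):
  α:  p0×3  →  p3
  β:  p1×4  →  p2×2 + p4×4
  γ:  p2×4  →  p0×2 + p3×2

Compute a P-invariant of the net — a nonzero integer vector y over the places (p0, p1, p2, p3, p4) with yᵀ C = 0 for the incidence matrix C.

Incidence matrix C (rows=places, cols=transitions):
        α    β    γ
   p0  -3    0    2
   p1   0   -4    0
   p2   0    2   -4
   p3   1    0    2
   p4   0    4    0

Candidate y = [1, 1, 2, 3, 0]; check y·C column-wise:
  col α: 1·-3 + 1·0 + 2·0 + 3·1 = 0
  col β: 1·0 + 1·-4 + 2·2 + 3·0 + 0·4 = 0
  col γ: 1·2 + 1·0 + 2·-4 + 3·2 = 0

y = (p0:1, p1:1, p2:2, p3:3, p4:0)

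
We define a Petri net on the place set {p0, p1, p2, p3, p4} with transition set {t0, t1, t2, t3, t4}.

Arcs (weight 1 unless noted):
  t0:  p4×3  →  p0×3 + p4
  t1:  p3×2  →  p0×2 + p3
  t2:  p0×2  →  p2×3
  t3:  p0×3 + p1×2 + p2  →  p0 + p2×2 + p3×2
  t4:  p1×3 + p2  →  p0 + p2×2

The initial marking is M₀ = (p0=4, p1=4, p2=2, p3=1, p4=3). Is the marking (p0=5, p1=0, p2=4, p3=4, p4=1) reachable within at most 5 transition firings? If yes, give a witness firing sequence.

YES — reachable via ⟨t0, t3, t1, t3⟩ (4 firings)

step 1: fire t0:  (p0=4, p1=4, p2=2, p3=1, p4=3) → (p0=7, p1=4, p2=2, p3=1, p4=1)
step 2: fire t3:  (p0=7, p1=4, p2=2, p3=1, p4=1) → (p0=5, p1=2, p2=3, p3=3, p4=1)
step 3: fire t1:  (p0=5, p1=2, p2=3, p3=3, p4=1) → (p0=7, p1=2, p2=3, p3=2, p4=1)
step 4: fire t3:  (p0=7, p1=2, p2=3, p3=2, p4=1) → (p0=5, p1=0, p2=4, p3=4, p4=1)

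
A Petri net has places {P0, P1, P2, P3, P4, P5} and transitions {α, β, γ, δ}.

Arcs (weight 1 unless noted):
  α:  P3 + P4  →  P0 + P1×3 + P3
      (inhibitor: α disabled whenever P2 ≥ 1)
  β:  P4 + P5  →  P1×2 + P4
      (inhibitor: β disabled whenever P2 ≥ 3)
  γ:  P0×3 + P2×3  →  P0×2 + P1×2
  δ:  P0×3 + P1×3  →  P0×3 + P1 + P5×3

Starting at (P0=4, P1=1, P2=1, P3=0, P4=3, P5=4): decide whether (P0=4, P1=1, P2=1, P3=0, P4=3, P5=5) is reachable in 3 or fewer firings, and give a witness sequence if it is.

depth 0: 1 marking
depth 1: 2 markings reached so far
depth 2: 4 markings reached so far
depth 3: 6 markings reached so far
target is not among the 6 markings reachable within 3 steps

NO — not reachable within 3 firings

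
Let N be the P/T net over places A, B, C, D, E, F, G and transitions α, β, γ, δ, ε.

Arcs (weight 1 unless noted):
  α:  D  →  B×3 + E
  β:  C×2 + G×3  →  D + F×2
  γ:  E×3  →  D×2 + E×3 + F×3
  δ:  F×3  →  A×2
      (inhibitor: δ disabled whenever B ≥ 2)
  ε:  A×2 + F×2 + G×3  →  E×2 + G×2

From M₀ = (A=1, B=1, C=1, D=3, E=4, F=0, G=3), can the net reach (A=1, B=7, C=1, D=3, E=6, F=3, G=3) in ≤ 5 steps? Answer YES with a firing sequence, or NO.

YES — reachable via ⟨α, α, γ⟩ (3 firings)

step 1: fire α:  (A=1, B=1, C=1, D=3, E=4, F=0, G=3) → (A=1, B=4, C=1, D=2, E=5, F=0, G=3)
step 2: fire α:  (A=1, B=4, C=1, D=2, E=5, F=0, G=3) → (A=1, B=7, C=1, D=1, E=6, F=0, G=3)
step 3: fire γ:  (A=1, B=7, C=1, D=1, E=6, F=0, G=3) → (A=1, B=7, C=1, D=3, E=6, F=3, G=3)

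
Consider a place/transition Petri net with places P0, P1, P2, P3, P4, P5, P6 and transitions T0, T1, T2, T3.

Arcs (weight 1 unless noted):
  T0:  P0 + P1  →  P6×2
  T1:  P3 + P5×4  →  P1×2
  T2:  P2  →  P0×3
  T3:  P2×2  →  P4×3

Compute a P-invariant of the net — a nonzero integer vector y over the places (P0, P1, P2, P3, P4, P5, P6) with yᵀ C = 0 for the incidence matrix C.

y = (P0:1, P1:-1, P2:3, P3:-2, P4:2, P5:0, P6:0)

Incidence matrix C (rows=places, cols=transitions):
       T0   T1   T2   T3
   P0  -1    0    3    0
   P1  -1    2    0    0
   P2   0    0   -1   -2
   P3   0   -1    0    0
   P4   0    0    0    3
   P5   0   -4    0    0
   P6   2    0    0    0

Candidate y = [1, -1, 3, -2, 2, 0, 0]; check y·C column-wise:
  col T0: 1·-1 + -1·-1 + 3·0 + -2·0 + 2·0 + 0·2 = 0
  col T1: 1·0 + -1·2 + 3·0 + -2·-1 + 2·0 + 0·-4 = 0
  col T2: 1·3 + -1·0 + 3·-1 + -2·0 + 2·0 = 0
  col T3: 1·0 + -1·0 + 3·-2 + -2·0 + 2·3 = 0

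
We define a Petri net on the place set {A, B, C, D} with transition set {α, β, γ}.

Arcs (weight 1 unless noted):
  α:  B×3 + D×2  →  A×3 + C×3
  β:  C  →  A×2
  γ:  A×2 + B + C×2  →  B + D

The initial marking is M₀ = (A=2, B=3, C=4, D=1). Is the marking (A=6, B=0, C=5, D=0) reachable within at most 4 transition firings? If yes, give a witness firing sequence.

NO — not reachable within 4 firings

depth 0: 1 marking
depth 1: 3 markings reached so far
depth 2: 6 markings reached so far
depth 3: 9 markings reached so far
depth 4: 11 markings reached so far
target is not among the 11 markings reachable within 4 steps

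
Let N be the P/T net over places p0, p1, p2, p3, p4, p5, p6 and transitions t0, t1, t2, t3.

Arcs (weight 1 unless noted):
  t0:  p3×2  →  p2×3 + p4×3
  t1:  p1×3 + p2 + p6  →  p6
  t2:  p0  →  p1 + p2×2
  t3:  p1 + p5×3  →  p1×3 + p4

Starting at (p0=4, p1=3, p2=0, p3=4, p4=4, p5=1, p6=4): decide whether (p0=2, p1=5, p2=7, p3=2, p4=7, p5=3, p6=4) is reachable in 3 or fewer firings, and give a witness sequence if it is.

depth 0: 1 marking
depth 1: 3 markings reached so far
depth 2: 8 markings reached so far
depth 3: 14 markings reached so far
target is not among the 14 markings reachable within 3 steps

NO — not reachable within 3 firings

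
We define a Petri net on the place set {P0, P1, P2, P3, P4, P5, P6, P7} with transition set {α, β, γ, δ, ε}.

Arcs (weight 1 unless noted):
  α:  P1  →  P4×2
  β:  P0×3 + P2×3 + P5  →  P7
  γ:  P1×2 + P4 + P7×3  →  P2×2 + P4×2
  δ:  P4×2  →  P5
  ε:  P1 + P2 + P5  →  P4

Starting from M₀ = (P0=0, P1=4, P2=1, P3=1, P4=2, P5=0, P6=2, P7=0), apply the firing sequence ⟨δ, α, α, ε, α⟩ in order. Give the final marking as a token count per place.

step 1: fire δ:  (P0=0, P1=4, P2=1, P3=1, P4=2, P5=0, P6=2, P7=0) → (P0=0, P1=4, P2=1, P3=1, P4=0, P5=1, P6=2, P7=0)
step 2: fire α:  (P0=0, P1=4, P2=1, P3=1, P4=0, P5=1, P6=2, P7=0) → (P0=0, P1=3, P2=1, P3=1, P4=2, P5=1, P6=2, P7=0)
step 3: fire α:  (P0=0, P1=3, P2=1, P3=1, P4=2, P5=1, P6=2, P7=0) → (P0=0, P1=2, P2=1, P3=1, P4=4, P5=1, P6=2, P7=0)
step 4: fire ε:  (P0=0, P1=2, P2=1, P3=1, P4=4, P5=1, P6=2, P7=0) → (P0=0, P1=1, P2=0, P3=1, P4=5, P5=0, P6=2, P7=0)
step 5: fire α:  (P0=0, P1=1, P2=0, P3=1, P4=5, P5=0, P6=2, P7=0) → (P0=0, P1=0, P2=0, P3=1, P4=7, P5=0, P6=2, P7=0)

(P0=0, P1=0, P2=0, P3=1, P4=7, P5=0, P6=2, P7=0)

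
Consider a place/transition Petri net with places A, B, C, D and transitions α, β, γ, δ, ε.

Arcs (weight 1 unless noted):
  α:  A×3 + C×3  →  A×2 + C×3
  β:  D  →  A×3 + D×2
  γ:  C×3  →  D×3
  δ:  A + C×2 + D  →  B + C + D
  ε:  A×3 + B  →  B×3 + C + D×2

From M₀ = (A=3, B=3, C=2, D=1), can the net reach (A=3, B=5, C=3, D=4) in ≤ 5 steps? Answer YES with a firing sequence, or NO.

YES — reachable via ⟨β, ε⟩ (2 firings)

step 1: fire β:  (A=3, B=3, C=2, D=1) → (A=6, B=3, C=2, D=2)
step 2: fire ε:  (A=6, B=3, C=2, D=2) → (A=3, B=5, C=3, D=4)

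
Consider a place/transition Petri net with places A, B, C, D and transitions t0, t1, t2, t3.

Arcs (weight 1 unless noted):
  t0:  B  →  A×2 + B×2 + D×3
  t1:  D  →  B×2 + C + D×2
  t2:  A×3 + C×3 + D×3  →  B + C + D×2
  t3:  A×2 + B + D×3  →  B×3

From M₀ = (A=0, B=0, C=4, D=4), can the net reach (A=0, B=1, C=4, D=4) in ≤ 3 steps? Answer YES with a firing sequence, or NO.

NO — not reachable within 3 firings

depth 0: 1 marking
depth 1: 2 markings reached so far
depth 2: 4 markings reached so far
depth 3: 8 markings reached so far
target is not among the 8 markings reachable within 3 steps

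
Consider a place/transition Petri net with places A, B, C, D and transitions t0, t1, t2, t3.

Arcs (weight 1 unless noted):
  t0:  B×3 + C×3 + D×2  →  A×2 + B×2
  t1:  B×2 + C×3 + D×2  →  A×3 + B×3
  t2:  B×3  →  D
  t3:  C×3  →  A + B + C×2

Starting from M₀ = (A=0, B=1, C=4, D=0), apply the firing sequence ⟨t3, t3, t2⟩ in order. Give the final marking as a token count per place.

step 1: fire t3:  (A=0, B=1, C=4, D=0) → (A=1, B=2, C=3, D=0)
step 2: fire t3:  (A=1, B=2, C=3, D=0) → (A=2, B=3, C=2, D=0)
step 3: fire t2:  (A=2, B=3, C=2, D=0) → (A=2, B=0, C=2, D=1)

(A=2, B=0, C=2, D=1)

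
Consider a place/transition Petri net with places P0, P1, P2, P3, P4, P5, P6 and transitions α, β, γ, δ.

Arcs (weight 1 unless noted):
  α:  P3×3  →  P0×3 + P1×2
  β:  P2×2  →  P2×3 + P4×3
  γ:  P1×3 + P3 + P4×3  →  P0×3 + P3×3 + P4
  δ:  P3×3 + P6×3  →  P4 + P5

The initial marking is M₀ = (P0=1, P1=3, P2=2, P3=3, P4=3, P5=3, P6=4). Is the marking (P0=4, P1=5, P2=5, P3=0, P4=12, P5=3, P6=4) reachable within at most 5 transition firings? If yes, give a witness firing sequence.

step 1: fire α:  (P0=1, P1=3, P2=2, P3=3, P4=3, P5=3, P6=4) → (P0=4, P1=5, P2=2, P3=0, P4=3, P5=3, P6=4)
step 2: fire β:  (P0=4, P1=5, P2=2, P3=0, P4=3, P5=3, P6=4) → (P0=4, P1=5, P2=3, P3=0, P4=6, P5=3, P6=4)
step 3: fire β:  (P0=4, P1=5, P2=3, P3=0, P4=6, P5=3, P6=4) → (P0=4, P1=5, P2=4, P3=0, P4=9, P5=3, P6=4)
step 4: fire β:  (P0=4, P1=5, P2=4, P3=0, P4=9, P5=3, P6=4) → (P0=4, P1=5, P2=5, P3=0, P4=12, P5=3, P6=4)

YES — reachable via ⟨α, β, β, β⟩ (4 firings)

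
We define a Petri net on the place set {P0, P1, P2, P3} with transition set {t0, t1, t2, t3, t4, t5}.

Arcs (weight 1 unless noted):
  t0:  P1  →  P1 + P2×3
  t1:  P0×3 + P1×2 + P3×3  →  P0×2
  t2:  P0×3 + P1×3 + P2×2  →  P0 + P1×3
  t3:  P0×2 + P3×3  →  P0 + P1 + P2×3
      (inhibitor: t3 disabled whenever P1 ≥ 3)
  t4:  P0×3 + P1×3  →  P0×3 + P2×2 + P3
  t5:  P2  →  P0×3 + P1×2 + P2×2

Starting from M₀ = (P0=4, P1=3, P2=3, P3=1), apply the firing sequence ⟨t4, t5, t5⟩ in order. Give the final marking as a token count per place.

step 1: fire t4:  (P0=4, P1=3, P2=3, P3=1) → (P0=4, P1=0, P2=5, P3=2)
step 2: fire t5:  (P0=4, P1=0, P2=5, P3=2) → (P0=7, P1=2, P2=6, P3=2)
step 3: fire t5:  (P0=7, P1=2, P2=6, P3=2) → (P0=10, P1=4, P2=7, P3=2)

(P0=10, P1=4, P2=7, P3=2)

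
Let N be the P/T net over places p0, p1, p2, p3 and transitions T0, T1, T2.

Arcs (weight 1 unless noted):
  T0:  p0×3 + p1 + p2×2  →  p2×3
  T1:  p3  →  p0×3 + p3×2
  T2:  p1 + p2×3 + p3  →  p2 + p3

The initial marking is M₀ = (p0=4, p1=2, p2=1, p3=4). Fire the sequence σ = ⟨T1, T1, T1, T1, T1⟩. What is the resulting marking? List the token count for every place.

(p0=19, p1=2, p2=1, p3=9)

step 1: fire T1:  (p0=4, p1=2, p2=1, p3=4) → (p0=7, p1=2, p2=1, p3=5)
step 2: fire T1:  (p0=7, p1=2, p2=1, p3=5) → (p0=10, p1=2, p2=1, p3=6)
step 3: fire T1:  (p0=10, p1=2, p2=1, p3=6) → (p0=13, p1=2, p2=1, p3=7)
step 4: fire T1:  (p0=13, p1=2, p2=1, p3=7) → (p0=16, p1=2, p2=1, p3=8)
step 5: fire T1:  (p0=16, p1=2, p2=1, p3=8) → (p0=19, p1=2, p2=1, p3=9)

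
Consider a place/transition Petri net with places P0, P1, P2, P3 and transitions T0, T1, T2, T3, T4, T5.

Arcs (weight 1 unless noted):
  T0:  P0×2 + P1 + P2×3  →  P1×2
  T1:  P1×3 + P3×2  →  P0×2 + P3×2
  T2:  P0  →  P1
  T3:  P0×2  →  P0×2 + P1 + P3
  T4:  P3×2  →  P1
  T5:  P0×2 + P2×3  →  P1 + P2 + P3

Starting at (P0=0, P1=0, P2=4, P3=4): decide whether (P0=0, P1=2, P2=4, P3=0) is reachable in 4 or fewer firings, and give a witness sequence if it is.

step 1: fire T4:  (P0=0, P1=0, P2=4, P3=4) → (P0=0, P1=1, P2=4, P3=2)
step 2: fire T4:  (P0=0, P1=1, P2=4, P3=2) → (P0=0, P1=2, P2=4, P3=0)

YES — reachable via ⟨T4, T4⟩ (2 firings)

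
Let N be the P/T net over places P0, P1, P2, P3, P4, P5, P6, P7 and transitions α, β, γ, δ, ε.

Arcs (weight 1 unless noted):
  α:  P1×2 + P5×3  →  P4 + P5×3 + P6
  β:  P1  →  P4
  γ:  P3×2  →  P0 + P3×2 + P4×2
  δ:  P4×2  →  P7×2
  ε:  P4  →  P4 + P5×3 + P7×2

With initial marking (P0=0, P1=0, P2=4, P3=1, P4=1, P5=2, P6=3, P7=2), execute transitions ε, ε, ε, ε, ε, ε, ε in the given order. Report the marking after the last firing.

(P0=0, P1=0, P2=4, P3=1, P4=1, P5=23, P6=3, P7=16)

step 1: fire ε:  (P0=0, P1=0, P2=4, P3=1, P4=1, P5=2, P6=3, P7=2) → (P0=0, P1=0, P2=4, P3=1, P4=1, P5=5, P6=3, P7=4)
step 2: fire ε:  (P0=0, P1=0, P2=4, P3=1, P4=1, P5=5, P6=3, P7=4) → (P0=0, P1=0, P2=4, P3=1, P4=1, P5=8, P6=3, P7=6)
step 3: fire ε:  (P0=0, P1=0, P2=4, P3=1, P4=1, P5=8, P6=3, P7=6) → (P0=0, P1=0, P2=4, P3=1, P4=1, P5=11, P6=3, P7=8)
step 4: fire ε:  (P0=0, P1=0, P2=4, P3=1, P4=1, P5=11, P6=3, P7=8) → (P0=0, P1=0, P2=4, P3=1, P4=1, P5=14, P6=3, P7=10)
step 5: fire ε:  (P0=0, P1=0, P2=4, P3=1, P4=1, P5=14, P6=3, P7=10) → (P0=0, P1=0, P2=4, P3=1, P4=1, P5=17, P6=3, P7=12)
step 6: fire ε:  (P0=0, P1=0, P2=4, P3=1, P4=1, P5=17, P6=3, P7=12) → (P0=0, P1=0, P2=4, P3=1, P4=1, P5=20, P6=3, P7=14)
step 7: fire ε:  (P0=0, P1=0, P2=4, P3=1, P4=1, P5=20, P6=3, P7=14) → (P0=0, P1=0, P2=4, P3=1, P4=1, P5=23, P6=3, P7=16)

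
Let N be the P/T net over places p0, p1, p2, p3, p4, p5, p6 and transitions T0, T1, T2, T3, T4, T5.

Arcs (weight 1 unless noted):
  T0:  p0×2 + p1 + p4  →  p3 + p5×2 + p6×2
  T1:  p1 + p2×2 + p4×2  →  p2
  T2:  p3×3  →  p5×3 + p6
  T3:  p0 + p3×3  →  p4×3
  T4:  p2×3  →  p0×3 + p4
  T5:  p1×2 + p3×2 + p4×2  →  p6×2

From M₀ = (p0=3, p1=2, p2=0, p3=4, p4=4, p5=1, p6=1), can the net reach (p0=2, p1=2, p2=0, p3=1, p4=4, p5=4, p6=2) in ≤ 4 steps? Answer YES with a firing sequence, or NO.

depth 0: 1 marking
depth 1: 5 markings reached so far
depth 2: 7 markings reached so far
depth 3: 7 markings reached so far
(frontier empty at depth 3; search complete)
target is not among the 7 markings reachable within 4 steps

NO — not reachable within 4 firings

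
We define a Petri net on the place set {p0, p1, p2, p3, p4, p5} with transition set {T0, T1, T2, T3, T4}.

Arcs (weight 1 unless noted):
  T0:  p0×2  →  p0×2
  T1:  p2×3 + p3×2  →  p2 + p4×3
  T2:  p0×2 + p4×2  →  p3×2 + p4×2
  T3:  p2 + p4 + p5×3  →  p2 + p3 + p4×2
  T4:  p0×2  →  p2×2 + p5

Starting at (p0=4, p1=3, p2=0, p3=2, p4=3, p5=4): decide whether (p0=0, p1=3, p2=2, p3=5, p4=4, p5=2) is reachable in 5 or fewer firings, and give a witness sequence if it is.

step 1: fire T2:  (p0=4, p1=3, p2=0, p3=2, p4=3, p5=4) → (p0=2, p1=3, p2=0, p3=4, p4=3, p5=4)
step 2: fire T4:  (p0=2, p1=3, p2=0, p3=4, p4=3, p5=4) → (p0=0, p1=3, p2=2, p3=4, p4=3, p5=5)
step 3: fire T3:  (p0=0, p1=3, p2=2, p3=4, p4=3, p5=5) → (p0=0, p1=3, p2=2, p3=5, p4=4, p5=2)

YES — reachable via ⟨T2, T4, T3⟩ (3 firings)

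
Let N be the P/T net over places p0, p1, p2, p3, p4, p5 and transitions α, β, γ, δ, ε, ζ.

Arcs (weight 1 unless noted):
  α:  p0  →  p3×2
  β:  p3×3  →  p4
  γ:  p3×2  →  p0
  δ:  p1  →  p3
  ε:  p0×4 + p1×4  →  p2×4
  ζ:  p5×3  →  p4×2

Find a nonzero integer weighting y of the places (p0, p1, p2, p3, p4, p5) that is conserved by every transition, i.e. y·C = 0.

Incidence matrix C (rows=places, cols=transitions):
        α    β    γ    δ    ε    ζ
   p0  -1    0    1    0   -4    0
   p1   0    0    0   -1   -4    0
   p2   0    0    0    0    4    0
   p3   2   -3   -2    1    0    0
   p4   0    1    0    0    0    2
   p5   0    0    0    0    0   -3

Candidate y = [2, 1, 3, 1, 3, 2]; check y·C column-wise:
  col α: 2·-1 + 1·0 + 3·0 + 1·2 + 3·0 + 2·0 = 0
  col β: 2·0 + 1·0 + 3·0 + 1·-3 + 3·1 + 2·0 = 0
  col γ: 2·1 + 1·0 + 3·0 + 1·-2 + 3·0 + 2·0 = 0
  col δ: 2·0 + 1·-1 + 3·0 + 1·1 + 3·0 + 2·0 = 0
  col ε: 2·-4 + 1·-4 + 3·4 + 1·0 + 3·0 + 2·0 = 0
  col ζ: 2·0 + 1·0 + 3·0 + 1·0 + 3·2 + 2·-3 = 0

y = (p0:2, p1:1, p2:3, p3:1, p4:3, p5:2)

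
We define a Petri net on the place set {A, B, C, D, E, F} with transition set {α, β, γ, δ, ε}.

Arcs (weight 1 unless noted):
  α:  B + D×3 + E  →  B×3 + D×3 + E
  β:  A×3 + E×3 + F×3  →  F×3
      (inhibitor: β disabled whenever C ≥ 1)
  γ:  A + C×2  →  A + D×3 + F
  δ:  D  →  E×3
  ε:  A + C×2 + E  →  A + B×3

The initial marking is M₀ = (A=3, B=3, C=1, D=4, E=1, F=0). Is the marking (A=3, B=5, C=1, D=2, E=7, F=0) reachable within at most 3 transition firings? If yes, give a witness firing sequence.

YES — reachable via ⟨α, δ, δ⟩ (3 firings)

step 1: fire α:  (A=3, B=3, C=1, D=4, E=1, F=0) → (A=3, B=5, C=1, D=4, E=1, F=0)
step 2: fire δ:  (A=3, B=5, C=1, D=4, E=1, F=0) → (A=3, B=5, C=1, D=3, E=4, F=0)
step 3: fire δ:  (A=3, B=5, C=1, D=3, E=4, F=0) → (A=3, B=5, C=1, D=2, E=7, F=0)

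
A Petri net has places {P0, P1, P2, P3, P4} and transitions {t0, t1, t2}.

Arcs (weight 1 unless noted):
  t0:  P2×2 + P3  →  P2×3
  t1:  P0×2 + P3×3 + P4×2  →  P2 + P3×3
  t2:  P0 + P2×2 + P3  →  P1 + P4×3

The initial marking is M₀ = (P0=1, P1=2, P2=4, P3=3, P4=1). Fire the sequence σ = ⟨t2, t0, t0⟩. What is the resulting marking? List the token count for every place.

step 1: fire t2:  (P0=1, P1=2, P2=4, P3=3, P4=1) → (P0=0, P1=3, P2=2, P3=2, P4=4)
step 2: fire t0:  (P0=0, P1=3, P2=2, P3=2, P4=4) → (P0=0, P1=3, P2=3, P3=1, P4=4)
step 3: fire t0:  (P0=0, P1=3, P2=3, P3=1, P4=4) → (P0=0, P1=3, P2=4, P3=0, P4=4)

(P0=0, P1=3, P2=4, P3=0, P4=4)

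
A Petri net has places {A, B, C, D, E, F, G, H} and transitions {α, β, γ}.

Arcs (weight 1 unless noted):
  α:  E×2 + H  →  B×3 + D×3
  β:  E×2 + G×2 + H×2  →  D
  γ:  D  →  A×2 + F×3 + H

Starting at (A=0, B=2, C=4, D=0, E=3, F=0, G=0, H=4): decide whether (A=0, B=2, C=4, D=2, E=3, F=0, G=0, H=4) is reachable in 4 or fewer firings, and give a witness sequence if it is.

NO — not reachable within 4 firings

depth 0: 1 marking
depth 1: 2 markings reached so far
depth 2: 3 markings reached so far
depth 3: 4 markings reached so far
depth 4: 5 markings reached so far
target is not among the 5 markings reachable within 4 steps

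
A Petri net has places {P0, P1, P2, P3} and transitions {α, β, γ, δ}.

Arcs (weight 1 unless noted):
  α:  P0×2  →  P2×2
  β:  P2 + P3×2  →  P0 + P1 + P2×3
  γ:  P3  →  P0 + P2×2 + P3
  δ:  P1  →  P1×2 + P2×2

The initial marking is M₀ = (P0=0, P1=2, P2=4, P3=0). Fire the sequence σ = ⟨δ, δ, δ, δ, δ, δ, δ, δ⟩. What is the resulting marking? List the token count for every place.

(P0=0, P1=10, P2=20, P3=0)

step 1: fire δ:  (P0=0, P1=2, P2=4, P3=0) → (P0=0, P1=3, P2=6, P3=0)
step 2: fire δ:  (P0=0, P1=3, P2=6, P3=0) → (P0=0, P1=4, P2=8, P3=0)
step 3: fire δ:  (P0=0, P1=4, P2=8, P3=0) → (P0=0, P1=5, P2=10, P3=0)
step 4: fire δ:  (P0=0, P1=5, P2=10, P3=0) → (P0=0, P1=6, P2=12, P3=0)
step 5: fire δ:  (P0=0, P1=6, P2=12, P3=0) → (P0=0, P1=7, P2=14, P3=0)
step 6: fire δ:  (P0=0, P1=7, P2=14, P3=0) → (P0=0, P1=8, P2=16, P3=0)
step 7: fire δ:  (P0=0, P1=8, P2=16, P3=0) → (P0=0, P1=9, P2=18, P3=0)
step 8: fire δ:  (P0=0, P1=9, P2=18, P3=0) → (P0=0, P1=10, P2=20, P3=0)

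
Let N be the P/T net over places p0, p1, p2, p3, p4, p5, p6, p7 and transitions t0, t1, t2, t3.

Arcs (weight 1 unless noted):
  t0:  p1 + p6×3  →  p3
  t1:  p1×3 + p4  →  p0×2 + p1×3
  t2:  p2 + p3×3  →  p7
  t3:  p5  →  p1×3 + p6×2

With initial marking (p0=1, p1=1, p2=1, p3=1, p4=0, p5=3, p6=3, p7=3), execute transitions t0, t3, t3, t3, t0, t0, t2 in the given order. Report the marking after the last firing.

(p0=1, p1=7, p2=0, p3=1, p4=0, p5=0, p6=0, p7=4)

step 1: fire t0:  (p0=1, p1=1, p2=1, p3=1, p4=0, p5=3, p6=3, p7=3) → (p0=1, p1=0, p2=1, p3=2, p4=0, p5=3, p6=0, p7=3)
step 2: fire t3:  (p0=1, p1=0, p2=1, p3=2, p4=0, p5=3, p6=0, p7=3) → (p0=1, p1=3, p2=1, p3=2, p4=0, p5=2, p6=2, p7=3)
step 3: fire t3:  (p0=1, p1=3, p2=1, p3=2, p4=0, p5=2, p6=2, p7=3) → (p0=1, p1=6, p2=1, p3=2, p4=0, p5=1, p6=4, p7=3)
step 4: fire t3:  (p0=1, p1=6, p2=1, p3=2, p4=0, p5=1, p6=4, p7=3) → (p0=1, p1=9, p2=1, p3=2, p4=0, p5=0, p6=6, p7=3)
step 5: fire t0:  (p0=1, p1=9, p2=1, p3=2, p4=0, p5=0, p6=6, p7=3) → (p0=1, p1=8, p2=1, p3=3, p4=0, p5=0, p6=3, p7=3)
step 6: fire t0:  (p0=1, p1=8, p2=1, p3=3, p4=0, p5=0, p6=3, p7=3) → (p0=1, p1=7, p2=1, p3=4, p4=0, p5=0, p6=0, p7=3)
step 7: fire t2:  (p0=1, p1=7, p2=1, p3=4, p4=0, p5=0, p6=0, p7=3) → (p0=1, p1=7, p2=0, p3=1, p4=0, p5=0, p6=0, p7=4)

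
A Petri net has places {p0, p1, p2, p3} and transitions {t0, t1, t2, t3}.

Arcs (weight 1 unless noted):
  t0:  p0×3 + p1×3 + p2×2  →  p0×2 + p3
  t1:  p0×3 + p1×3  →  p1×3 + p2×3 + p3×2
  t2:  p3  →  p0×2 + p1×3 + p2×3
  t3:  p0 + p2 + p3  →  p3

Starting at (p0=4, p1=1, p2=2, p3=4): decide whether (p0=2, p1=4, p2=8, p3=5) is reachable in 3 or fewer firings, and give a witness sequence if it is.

depth 0: 1 marking
depth 1: 3 markings reached so far
depth 2: 8 markings reached so far
depth 3: 16 markings reached so far
target is not among the 16 markings reachable within 3 steps

NO — not reachable within 3 firings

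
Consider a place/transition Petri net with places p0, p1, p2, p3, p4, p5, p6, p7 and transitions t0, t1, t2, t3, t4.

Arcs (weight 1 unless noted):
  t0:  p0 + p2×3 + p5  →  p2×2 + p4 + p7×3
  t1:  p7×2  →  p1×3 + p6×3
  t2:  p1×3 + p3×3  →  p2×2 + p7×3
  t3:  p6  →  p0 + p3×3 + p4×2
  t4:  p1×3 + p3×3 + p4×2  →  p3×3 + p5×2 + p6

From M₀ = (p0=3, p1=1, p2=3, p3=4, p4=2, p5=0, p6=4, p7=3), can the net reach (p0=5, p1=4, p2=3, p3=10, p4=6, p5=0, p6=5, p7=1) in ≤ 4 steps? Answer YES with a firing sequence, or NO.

YES — reachable via ⟨t1, t3, t3⟩ (3 firings)

step 1: fire t1:  (p0=3, p1=1, p2=3, p3=4, p4=2, p5=0, p6=4, p7=3) → (p0=3, p1=4, p2=3, p3=4, p4=2, p5=0, p6=7, p7=1)
step 2: fire t3:  (p0=3, p1=4, p2=3, p3=4, p4=2, p5=0, p6=7, p7=1) → (p0=4, p1=4, p2=3, p3=7, p4=4, p5=0, p6=6, p7=1)
step 3: fire t3:  (p0=4, p1=4, p2=3, p3=7, p4=4, p5=0, p6=6, p7=1) → (p0=5, p1=4, p2=3, p3=10, p4=6, p5=0, p6=5, p7=1)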